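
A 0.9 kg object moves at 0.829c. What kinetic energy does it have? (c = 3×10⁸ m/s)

γ = 1/√(1 - 0.829²) = 1.7881
γ - 1 = 0.7881
KE = (γ-1)mc² = 0.7881 × 0.9 × (3×10⁸)² = 6.384×10¹⁶ J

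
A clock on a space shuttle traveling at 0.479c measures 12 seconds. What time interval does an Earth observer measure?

Proper time Δt₀ = 12 seconds
γ = 1/√(1 - 0.479²) = 1.139
Δt = γΔt₀ = 1.139 × 12 = 13.67 seconds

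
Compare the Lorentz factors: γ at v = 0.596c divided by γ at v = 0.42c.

γ₁ = 1/√(1 - 0.596²) = 1.245
γ₂ = 1/√(1 - 0.42²) = 1.102
γ₁/γ₂ = 1.245/1.102 = 1.130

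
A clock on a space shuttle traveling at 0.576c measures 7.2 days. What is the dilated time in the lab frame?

Proper time Δt₀ = 7.2 days
γ = 1/√(1 - 0.576²) = 1.2233
Δt = γΔt₀ = 1.2233 × 7.2 = 8.808 days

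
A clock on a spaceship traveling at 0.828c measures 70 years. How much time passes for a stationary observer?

Proper time Δt₀ = 70 years
γ = 1/√(1 - 0.828²) = 1.783
Δt = γΔt₀ = 1.783 × 70 = 124.8 years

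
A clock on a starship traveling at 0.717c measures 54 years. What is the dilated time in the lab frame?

Proper time Δt₀ = 54 years
γ = 1/√(1 - 0.717²) = 1.4346
Δt = γΔt₀ = 1.4346 × 54 = 77.47 years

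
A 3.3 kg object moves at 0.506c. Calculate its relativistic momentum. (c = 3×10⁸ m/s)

γ = 1/√(1 - 0.506²) = 1.1594
v = 0.506 × 3×10⁸ = 1.518×10⁸ m/s
p = γmv = 1.1594 × 3.3 × 1.518×10⁸ = 5.808×10⁸ kg·m/s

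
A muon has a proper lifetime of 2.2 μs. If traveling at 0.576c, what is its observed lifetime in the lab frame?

Proper lifetime τ₀ = 2.2 μs
γ = 1/√(1 - 0.576²) = 1.223
τ = γτ₀ = 1.223 × 2.2 μs = 2.691 μs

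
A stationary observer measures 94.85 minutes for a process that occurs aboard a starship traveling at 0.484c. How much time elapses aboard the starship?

Dilated time Δt = 94.85 minutes
γ = 1/√(1 - 0.484²) = 1.1428
Δt₀ = Δt/γ = 94.85/1.1428 = 83.00 minutes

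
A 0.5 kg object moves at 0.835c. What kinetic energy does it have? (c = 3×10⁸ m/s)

γ = 1/√(1 - 0.835²) = 1.8174
γ - 1 = 0.8174
KE = (γ-1)mc² = 0.8174 × 0.5 × (3×10⁸)² = 3.678×10¹⁶ J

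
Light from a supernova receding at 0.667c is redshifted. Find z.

β = 0.667
(1+β)/(1-β) = 1.667/0.333 = 5.006
√(5.006) = 2.237
z = 2.237 - 1 = 1.237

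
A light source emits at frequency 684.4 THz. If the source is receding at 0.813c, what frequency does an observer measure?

β = v/c = 0.813
(1-β)/(1+β) = 0.187/1.813 = 0.10314
Doppler factor = √(0.10314) = 0.3212
f_obs = 684.4 × 0.3212 = 219.8 THz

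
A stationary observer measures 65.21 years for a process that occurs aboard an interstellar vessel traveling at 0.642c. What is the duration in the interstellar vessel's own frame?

Dilated time Δt = 65.21 years
γ = 1/√(1 - 0.642²) = 1.3043
Δt₀ = Δt/γ = 65.21/1.3043 = 50.00 years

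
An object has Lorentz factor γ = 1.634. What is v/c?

From γ = 1/√(1 - v²/c²):
1/γ² = 1/1.634² = 0.3745
v²/c² = 1 - 0.3745 = 0.6255
v/c = √(0.6255) = 0.7909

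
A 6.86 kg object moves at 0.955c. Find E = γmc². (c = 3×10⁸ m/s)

γ = 1/√(1 - 0.955²) = 3.3715
mc² = 6.86 × (3×10⁸)² = 6.174×10¹⁷ J
E = γmc² = 3.3715 × 6.174×10¹⁷ = 2.082×10¹⁸ J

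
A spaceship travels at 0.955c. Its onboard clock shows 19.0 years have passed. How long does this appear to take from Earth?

Proper time Δt₀ = 19.0 years
γ = 1/√(1 - 0.955²) = 3.3715
Δt = γΔt₀ = 3.3715 × 19.0 = 64.06 years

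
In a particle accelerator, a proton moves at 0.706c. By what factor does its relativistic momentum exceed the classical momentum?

p_rel = γmv, p_class = mv
Ratio = γ = 1/√(1 - 0.706²)
= 1/√(0.501564) = 1.412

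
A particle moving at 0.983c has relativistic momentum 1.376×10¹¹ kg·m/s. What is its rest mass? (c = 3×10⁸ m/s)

γ = 1/√(1 - 0.983²) = 5.4465
v = 0.983 × 3×10⁸ = 2.949×10⁸ m/s
m = p/(γv) = 1.376×10¹¹/(5.4465 × 2.949×10⁸) = 85.67 kg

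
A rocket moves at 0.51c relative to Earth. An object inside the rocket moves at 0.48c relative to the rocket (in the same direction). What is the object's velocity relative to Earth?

u = (u' + v)/(1 + u'v/c²)
Numerator: 0.48 + 0.51 = 0.99
Denominator: 1 + 0.2448 = 1.2448
u = 0.99/1.2448 = 0.7953c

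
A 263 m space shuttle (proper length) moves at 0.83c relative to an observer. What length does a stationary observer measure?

Proper length L₀ = 263 m
γ = 1/√(1 - 0.83²) = 1.793
L = L₀/γ = 263/1.793 = 146.7 m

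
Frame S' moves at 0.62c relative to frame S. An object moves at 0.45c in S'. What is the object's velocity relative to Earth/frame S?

u = (u' + v)/(1 + u'v/c²)
Numerator: 0.45 + 0.62 = 1.07
Denominator: 1 + 0.279 = 1.279
u = 1.07/1.279 = 0.8366c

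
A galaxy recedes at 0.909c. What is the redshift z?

β = 0.909
(1+β)/(1-β) = 1.909/0.091 = 20.98
√(20.98) = 4.580
z = 4.580 - 1 = 3.580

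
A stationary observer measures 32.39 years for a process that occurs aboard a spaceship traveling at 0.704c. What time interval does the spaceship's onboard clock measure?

Dilated time Δt = 32.39 years
γ = 1/√(1 - 0.704²) = 1.408
Δt₀ = Δt/γ = 32.39/1.408 = 23.00 years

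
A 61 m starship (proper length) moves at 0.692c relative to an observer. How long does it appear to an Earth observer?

Proper length L₀ = 61 m
γ = 1/√(1 - 0.692²) = 1.385
L = L₀/γ = 61/1.385 = 44.04 m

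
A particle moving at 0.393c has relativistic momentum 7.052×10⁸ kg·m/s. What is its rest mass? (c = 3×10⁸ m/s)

γ = 1/√(1 - 0.393²) = 1.0875
v = 0.393 × 3×10⁸ = 1.179×10⁸ m/s
m = p/(γv) = 7.052×10⁸/(1.0875 × 1.179×10⁸) = 5.500 kg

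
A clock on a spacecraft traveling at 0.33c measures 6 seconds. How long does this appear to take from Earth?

Proper time Δt₀ = 6 seconds
γ = 1/√(1 - 0.33²) = 1.0593
Δt = γΔt₀ = 1.0593 × 6 = 6.356 seconds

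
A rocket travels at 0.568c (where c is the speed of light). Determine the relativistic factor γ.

v/c = 0.568, so (v/c)² = 0.322624
1 - (v/c)² = 0.677376
γ = 1/√(0.677376) = 1.215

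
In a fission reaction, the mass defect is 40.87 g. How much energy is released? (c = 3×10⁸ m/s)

Convert mass defect: Δm = 40.87 g = 0.04087 kg
E = Δm·c² = 0.04087 × (3×10⁸)²
= 0.04087 × 9×10¹⁶ = 3.678×10¹⁵ J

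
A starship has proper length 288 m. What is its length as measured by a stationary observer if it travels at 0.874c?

Proper length L₀ = 288 m
γ = 1/√(1 - 0.874²) = 2.058
L = L₀/γ = 288/2.058 = 139.9 m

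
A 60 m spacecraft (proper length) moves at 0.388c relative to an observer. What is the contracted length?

Proper length L₀ = 60 m
γ = 1/√(1 - 0.388²) = 1.085
L = L₀/γ = 60/1.085 = 55.30 m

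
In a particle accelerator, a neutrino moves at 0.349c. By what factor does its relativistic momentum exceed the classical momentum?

p_rel = γmv, p_class = mv
Ratio = γ = 1/√(1 - 0.349²)
= 1/√(0.878199) = 1.067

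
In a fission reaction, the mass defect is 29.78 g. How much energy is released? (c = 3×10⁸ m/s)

Convert mass defect: Δm = 29.78 g = 0.02978 kg
E = Δm·c² = 0.02978 × (3×10⁸)²
= 0.02978 × 9×10¹⁶ = 2.680×10¹⁵ J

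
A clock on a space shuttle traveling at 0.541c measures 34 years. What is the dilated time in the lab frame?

Proper time Δt₀ = 34 years
γ = 1/√(1 - 0.541²) = 1.189
Δt = γΔt₀ = 1.189 × 34 = 40.43 years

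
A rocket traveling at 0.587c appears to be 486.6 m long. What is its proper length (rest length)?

Contracted length L = 486.6 m
γ = 1/√(1 - 0.587²) = 1.235
L₀ = γL = 1.235 × 486.6 = 601.0 m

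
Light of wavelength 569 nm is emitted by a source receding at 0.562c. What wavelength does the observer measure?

β = 0.562
Wavelength Doppler factor = √(1.562/0.438) = √(3.5662) = 1.88844
λ_obs = 569 × 1.88844 = 1075 nm (redshift)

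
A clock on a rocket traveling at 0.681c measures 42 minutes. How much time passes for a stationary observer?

Proper time Δt₀ = 42 minutes
γ = 1/√(1 - 0.681²) = 1.36559
Δt = γΔt₀ = 1.36559 × 42 = 57.35 minutes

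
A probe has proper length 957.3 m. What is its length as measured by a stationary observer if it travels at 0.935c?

Proper length L₀ = 957.3 m
γ = 1/√(1 - 0.935²) = 2.820
L = L₀/γ = 957.3/2.820 = 339.5 m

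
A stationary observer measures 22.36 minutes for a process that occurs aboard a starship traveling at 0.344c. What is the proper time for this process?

Dilated time Δt = 22.36 minutes
γ = 1/√(1 - 0.344²) = 1.065
Δt₀ = Δt/γ = 22.36/1.065 = 21.00 minutes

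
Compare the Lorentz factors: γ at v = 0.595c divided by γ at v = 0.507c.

γ₁ = 1/√(1 - 0.595²) = 1.244
γ₂ = 1/√(1 - 0.507²) = 1.160
γ₁/γ₂ = 1.244/1.160 = 1.072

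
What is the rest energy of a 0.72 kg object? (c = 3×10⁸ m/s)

c² = (3×10⁸)² = 9.000×10¹⁶ m²/s²
E₀ = mc² = 0.72 × 9.000×10¹⁶ = 6.480×10¹⁶ J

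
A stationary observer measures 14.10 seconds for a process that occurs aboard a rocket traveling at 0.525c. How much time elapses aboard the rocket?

Dilated time Δt = 14.10 seconds
γ = 1/√(1 - 0.525²) = 1.175
Δt₀ = Δt/γ = 14.10/1.175 = 12.00 seconds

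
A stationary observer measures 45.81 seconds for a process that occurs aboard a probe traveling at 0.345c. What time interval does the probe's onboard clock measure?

Dilated time Δt = 45.81 seconds
γ = 1/√(1 - 0.345²) = 1.0654
Δt₀ = Δt/γ = 45.81/1.0654 = 43.00 seconds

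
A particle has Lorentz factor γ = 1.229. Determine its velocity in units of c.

From γ = 1/√(1 - v²/c²):
1/γ² = 1/1.229² = 0.6621
v²/c² = 1 - 0.6621 = 0.3379
v/c = √(0.3379) = 0.5813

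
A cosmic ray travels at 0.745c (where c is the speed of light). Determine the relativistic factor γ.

v/c = 0.745, so (v/c)² = 0.555025
1 - (v/c)² = 0.444975
γ = 1/√(0.444975) = 1.499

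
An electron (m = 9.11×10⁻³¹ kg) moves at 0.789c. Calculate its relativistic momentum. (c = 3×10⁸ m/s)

γ = 1/√(1 - 0.789²) = 1.6276
v = 0.789 × 3×10⁸ = 2.367×10⁸ m/s
p = γmv = 1.6276 × 9.11×10⁻³¹ × 2.367×10⁸ = 3.510×10⁻²² kg·m/s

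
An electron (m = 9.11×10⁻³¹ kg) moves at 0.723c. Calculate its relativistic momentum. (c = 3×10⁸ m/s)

γ = 1/√(1 - 0.723²) = 1.4475
v = 0.723 × 3×10⁸ = 2.169×10⁸ m/s
p = γmv = 1.4475 × 9.11×10⁻³¹ × 2.169×10⁸ = 2.860×10⁻²² kg·m/s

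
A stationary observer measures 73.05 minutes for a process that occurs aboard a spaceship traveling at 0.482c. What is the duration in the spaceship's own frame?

Dilated time Δt = 73.05 minutes
γ = 1/√(1 - 0.482²) = 1.14133
Δt₀ = Δt/γ = 73.05/1.14133 = 64.00 minutes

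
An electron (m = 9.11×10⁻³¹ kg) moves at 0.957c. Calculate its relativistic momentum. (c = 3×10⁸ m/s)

γ = 1/√(1 - 0.957²) = 3.447
v = 0.957 × 3×10⁸ = 2.871×10⁸ m/s
p = γmv = 3.447 × 9.11×10⁻³¹ × 2.871×10⁸ = 9.016×10⁻²² kg·m/s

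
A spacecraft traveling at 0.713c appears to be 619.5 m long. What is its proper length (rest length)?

Contracted length L = 619.5 m
γ = 1/√(1 - 0.713²) = 1.4262
L₀ = γL = 1.4262 × 619.5 = 883.5 m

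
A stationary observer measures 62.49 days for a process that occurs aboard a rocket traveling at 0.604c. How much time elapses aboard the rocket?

Dilated time Δt = 62.49 days
γ = 1/√(1 - 0.604²) = 1.2547
Δt₀ = Δt/γ = 62.49/1.2547 = 49.80 days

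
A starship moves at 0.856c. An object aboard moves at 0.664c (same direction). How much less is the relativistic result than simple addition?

Classical: u' + v = 0.664 + 0.856 = 1.52c
Relativistic: u = (0.664 + 0.856)/(1 + 0.568384) = 1.52/1.568384 = 0.9692c
Difference: 1.52 - 0.9692 = 0.5508c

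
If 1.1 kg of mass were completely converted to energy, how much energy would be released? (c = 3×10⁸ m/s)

Using E = mc²:
c² = (3×10⁸)² = 9×10¹⁶ m²/s²
E = 1.1 × 9×10¹⁶ = 9.900×10¹⁶ J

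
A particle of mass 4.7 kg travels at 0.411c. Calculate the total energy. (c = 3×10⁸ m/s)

γ = 1/√(1 - 0.411²) = 1.097
mc² = 4.7 × (3×10⁸)² = 4.230×10¹⁷ J
E = γmc² = 1.097 × 4.230×10¹⁷ = 4.640×10¹⁷ J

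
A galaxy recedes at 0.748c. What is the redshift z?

β = 0.748
(1+β)/(1-β) = 1.748/0.252 = 6.937
√(6.937) = 2.634
z = 2.634 - 1 = 1.634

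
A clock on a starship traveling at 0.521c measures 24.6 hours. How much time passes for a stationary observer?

Proper time Δt₀ = 24.6 hours
γ = 1/√(1 - 0.521²) = 1.1716
Δt = γΔt₀ = 1.1716 × 24.6 = 28.82 hours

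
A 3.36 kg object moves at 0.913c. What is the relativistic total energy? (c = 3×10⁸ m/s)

γ = 1/√(1 - 0.913²) = 2.451
mc² = 3.36 × (3×10⁸)² = 3.024×10¹⁷ J
E = γmc² = 2.451 × 3.024×10¹⁷ = 7.412×10¹⁷ J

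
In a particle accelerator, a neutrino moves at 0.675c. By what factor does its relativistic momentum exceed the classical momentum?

p_rel = γmv, p_class = mv
Ratio = γ = 1/√(1 - 0.675²)
= 1/√(0.544375) = 1.355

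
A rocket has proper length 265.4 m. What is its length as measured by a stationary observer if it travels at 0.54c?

Proper length L₀ = 265.4 m
γ = 1/√(1 - 0.54²) = 1.188
L = L₀/γ = 265.4/1.188 = 223.4 m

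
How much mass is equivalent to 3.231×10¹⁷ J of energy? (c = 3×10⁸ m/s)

From E = mc², we get m = E/c²
c² = (3×10⁸)² = 9×10¹⁶ m²/s²
m = 3.231×10¹⁷ / 9×10¹⁶ = 3.590 kg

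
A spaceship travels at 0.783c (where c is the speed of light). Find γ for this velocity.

v/c = 0.783, so (v/c)² = 0.613089
1 - (v/c)² = 0.386911
γ = 1/√(0.386911) = 1.608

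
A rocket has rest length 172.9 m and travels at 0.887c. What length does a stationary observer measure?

Proper length L₀ = 172.9 m
γ = 1/√(1 - 0.887²) = 2.1656
L = L₀/γ = 172.9/2.1656 = 79.84 m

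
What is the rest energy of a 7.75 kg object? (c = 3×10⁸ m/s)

c² = (3×10⁸)² = 9.000×10¹⁶ m²/s²
E₀ = mc² = 7.75 × 9.000×10¹⁶ = 6.975×10¹⁷ J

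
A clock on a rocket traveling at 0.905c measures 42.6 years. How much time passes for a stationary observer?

Proper time Δt₀ = 42.6 years
γ = 1/√(1 - 0.905²) = 2.3507
Δt = γΔt₀ = 2.3507 × 42.6 = 100.1 years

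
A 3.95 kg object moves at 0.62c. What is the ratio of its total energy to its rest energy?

E = γmc², E₀ = mc²
E/E₀ = γ = 1/√(1 - 0.62²) = 1.275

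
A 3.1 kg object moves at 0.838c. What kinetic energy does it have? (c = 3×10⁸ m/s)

γ = 1/√(1 - 0.838²) = 1.8326
γ - 1 = 0.8326
KE = (γ-1)mc² = 0.8326 × 3.1 × (3×10⁸)² = 2.323×10¹⁷ J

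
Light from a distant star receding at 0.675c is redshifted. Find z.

β = 0.675
(1+β)/(1-β) = 1.675/0.325 = 5.154
√(5.154) = 2.270
z = 2.270 - 1 = 1.270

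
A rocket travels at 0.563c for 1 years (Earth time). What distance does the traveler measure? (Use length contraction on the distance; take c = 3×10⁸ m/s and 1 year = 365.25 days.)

Earth distance: d = v × t = 0.563c × 1 yr = 5.330×10¹⁵ m
γ = 1.210
d' = d/γ = 5.330×10¹⁵/1.210 = 4.405×10¹⁵ m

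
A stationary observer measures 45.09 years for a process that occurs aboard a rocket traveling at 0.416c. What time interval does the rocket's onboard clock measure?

Dilated time Δt = 45.09 years
γ = 1/√(1 - 0.416²) = 1.0997
Δt₀ = Δt/γ = 45.09/1.0997 = 41.00 years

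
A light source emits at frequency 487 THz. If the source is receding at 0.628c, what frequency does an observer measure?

β = v/c = 0.628
(1-β)/(1+β) = 0.372/1.628 = 0.2285
Doppler factor = √(0.2285) = 0.4780
f_obs = 487 × 0.4780 = 232.8 THz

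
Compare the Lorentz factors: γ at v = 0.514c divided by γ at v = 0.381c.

γ₁ = 1/√(1 - 0.514²) = 1.166
γ₂ = 1/√(1 - 0.381²) = 1.082
γ₁/γ₂ = 1.166/1.082 = 1.078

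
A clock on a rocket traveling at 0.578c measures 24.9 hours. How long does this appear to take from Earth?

Proper time Δt₀ = 24.9 hours
γ = 1/√(1 - 0.578²) = 1.2254
Δt = γΔt₀ = 1.2254 × 24.9 = 30.51 hours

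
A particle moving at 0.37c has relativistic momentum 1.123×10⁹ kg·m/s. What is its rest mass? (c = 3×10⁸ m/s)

γ = 1/√(1 - 0.37²) = 1.0764
v = 0.37 × 3×10⁸ = 1.110×10⁸ m/s
m = p/(γv) = 1.123×10⁹/(1.0764 × 1.110×10⁸) = 9.399 kg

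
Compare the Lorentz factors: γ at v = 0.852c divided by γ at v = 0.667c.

γ₁ = 1/√(1 - 0.852²) = 1.910
γ₂ = 1/√(1 - 0.667²) = 1.342
γ₁/γ₂ = 1.910/1.342 = 1.423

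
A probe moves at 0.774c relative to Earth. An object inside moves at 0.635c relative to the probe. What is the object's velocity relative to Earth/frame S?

u = (u' + v)/(1 + u'v/c²)
Numerator: 0.635 + 0.774 = 1.409
Denominator: 1 + 0.49149 = 1.49149
u = 1.409/1.49149 = 0.9447c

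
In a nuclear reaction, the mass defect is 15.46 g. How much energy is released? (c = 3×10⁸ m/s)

Convert mass defect: Δm = 15.46 g = 0.01546 kg
E = Δm·c² = 0.01546 × (3×10⁸)²
= 0.01546 × 9×10¹⁶ = 1.391×10¹⁵ J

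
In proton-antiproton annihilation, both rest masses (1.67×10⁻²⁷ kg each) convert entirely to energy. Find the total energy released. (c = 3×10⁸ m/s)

Both particles have the same rest mass, so total mass = 2m
E = 2m·c² = 2 × 1.67×10⁻²⁷ × (3×10⁸)²
= 2 × 1.67×10⁻²⁷ × 9×10¹⁶
= 3.006×10⁻¹⁰ J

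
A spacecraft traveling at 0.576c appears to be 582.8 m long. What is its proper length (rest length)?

Contracted length L = 582.8 m
γ = 1/√(1 - 0.576²) = 1.2233
L₀ = γL = 1.2233 × 582.8 = 712.9 m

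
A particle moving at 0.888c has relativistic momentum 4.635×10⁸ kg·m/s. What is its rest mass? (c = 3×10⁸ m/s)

γ = 1/√(1 - 0.888²) = 2.17465
v = 0.888 × 3×10⁸ = 2.664×10⁸ m/s
m = p/(γv) = 4.635×10⁸/(2.17465 × 2.664×10⁸) = 0.8001 kg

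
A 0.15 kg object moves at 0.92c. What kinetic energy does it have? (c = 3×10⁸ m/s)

γ = 1/√(1 - 0.92²) = 2.552
γ - 1 = 1.552
KE = (γ-1)mc² = 1.552 × 0.15 × (3×10⁸)² = 2.095×10¹⁶ J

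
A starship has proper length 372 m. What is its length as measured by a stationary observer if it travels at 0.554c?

Proper length L₀ = 372 m
γ = 1/√(1 - 0.554²) = 1.201
L = L₀/γ = 372/1.201 = 309.7 m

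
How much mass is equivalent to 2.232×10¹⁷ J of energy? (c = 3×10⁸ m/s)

From E = mc², we get m = E/c²
c² = (3×10⁸)² = 9×10¹⁶ m²/s²
m = 2.232×10¹⁷ / 9×10¹⁶ = 2.480 kg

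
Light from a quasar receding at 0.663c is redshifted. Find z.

β = 0.663
(1+β)/(1-β) = 1.663/0.337 = 4.935
√(4.935) = 2.221
z = 2.221 - 1 = 1.221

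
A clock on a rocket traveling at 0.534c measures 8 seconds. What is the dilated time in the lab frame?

Proper time Δt₀ = 8 seconds
γ = 1/√(1 - 0.534²) = 1.1828
Δt = γΔt₀ = 1.1828 × 8 = 9.462 seconds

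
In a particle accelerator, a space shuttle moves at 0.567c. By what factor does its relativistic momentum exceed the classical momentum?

p_rel = γmv, p_class = mv
Ratio = γ = 1/√(1 - 0.567²)
= 1/√(0.678511) = 1.214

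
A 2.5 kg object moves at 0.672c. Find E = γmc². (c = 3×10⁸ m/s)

γ = 1/√(1 - 0.672²) = 1.350
mc² = 2.5 × (3×10⁸)² = 2.250×10¹⁷ J
E = γmc² = 1.350 × 2.250×10¹⁷ = 3.038×10¹⁷ J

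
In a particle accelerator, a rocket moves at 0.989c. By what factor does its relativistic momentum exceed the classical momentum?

p_rel = γmv, p_class = mv
Ratio = γ = 1/√(1 - 0.989²)
= 1/√(0.021879) = 6.761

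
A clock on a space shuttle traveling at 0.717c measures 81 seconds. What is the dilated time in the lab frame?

Proper time Δt₀ = 81 seconds
γ = 1/√(1 - 0.717²) = 1.435
Δt = γΔt₀ = 1.435 × 81 = 116.2 seconds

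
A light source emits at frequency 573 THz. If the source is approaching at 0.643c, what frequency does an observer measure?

β = v/c = 0.643
(1+β)/(1-β) = 1.643/0.357 = 4.602
Doppler factor = √(4.602) = 2.145
f_obs = 573 × 2.145 = 1229 THz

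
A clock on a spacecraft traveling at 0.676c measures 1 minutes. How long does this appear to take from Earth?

Proper time Δt₀ = 1 minutes
γ = 1/√(1 - 0.676²) = 1.357
Δt = γΔt₀ = 1.357 × 1 = 1.357 minutes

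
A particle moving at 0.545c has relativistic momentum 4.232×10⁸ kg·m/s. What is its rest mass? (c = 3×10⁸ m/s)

γ = 1/√(1 - 0.545²) = 1.193
v = 0.545 × 3×10⁸ = 1.635×10⁸ m/s
m = p/(γv) = 4.232×10⁸/(1.193 × 1.635×10⁸) = 2.170 kg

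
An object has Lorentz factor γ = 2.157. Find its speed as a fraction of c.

From γ = 1/√(1 - v²/c²):
1/γ² = 1/2.157² = 0.21493
v²/c² = 1 - 0.21493 = 0.78507
v/c = √(0.78507) = 0.8860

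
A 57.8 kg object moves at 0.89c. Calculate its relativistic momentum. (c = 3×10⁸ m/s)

γ = 1/√(1 - 0.89²) = 2.1932
v = 0.89 × 3×10⁸ = 2.670×10⁸ m/s
p = γmv = 2.1932 × 57.8 × 2.670×10⁸ = 3.385×10¹⁰ kg·m/s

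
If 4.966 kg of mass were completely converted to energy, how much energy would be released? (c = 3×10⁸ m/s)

Using E = mc²:
c² = (3×10⁸)² = 9×10¹⁶ m²/s²
E = 4.966 × 9×10¹⁶ = 4.469×10¹⁷ J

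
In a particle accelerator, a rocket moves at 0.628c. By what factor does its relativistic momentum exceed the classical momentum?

p_rel = γmv, p_class = mv
Ratio = γ = 1/√(1 - 0.628²)
= 1/√(0.605616) = 1.285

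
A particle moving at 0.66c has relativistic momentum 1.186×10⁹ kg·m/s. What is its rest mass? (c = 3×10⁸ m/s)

γ = 1/√(1 - 0.66²) = 1.331
v = 0.66 × 3×10⁸ = 1.980×10⁸ m/s
m = p/(γv) = 1.186×10⁹/(1.331 × 1.980×10⁸) = 4.500 kg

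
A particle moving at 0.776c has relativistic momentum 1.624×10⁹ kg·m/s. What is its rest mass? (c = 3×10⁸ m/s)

γ = 1/√(1 - 0.776²) = 1.5855
v = 0.776 × 3×10⁸ = 2.328×10⁸ m/s
m = p/(γv) = 1.624×10⁹/(1.5855 × 2.328×10⁸) = 4.400 kg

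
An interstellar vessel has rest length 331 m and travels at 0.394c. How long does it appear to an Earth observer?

Proper length L₀ = 331 m
γ = 1/√(1 - 0.394²) = 1.088
L = L₀/γ = 331/1.088 = 304.2 m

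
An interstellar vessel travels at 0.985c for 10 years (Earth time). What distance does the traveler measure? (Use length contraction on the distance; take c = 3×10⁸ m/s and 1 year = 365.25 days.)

Earth distance: d = v × t = 0.985c × 10 yr = 9.325×10¹⁶ m
γ = 5.795
d' = d/γ = 9.325×10¹⁶/5.795 = 1.609×10¹⁶ m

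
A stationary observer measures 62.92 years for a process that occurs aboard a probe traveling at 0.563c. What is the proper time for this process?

Dilated time Δt = 62.92 years
γ = 1/√(1 - 0.563²) = 1.210
Δt₀ = Δt/γ = 62.92/1.210 = 52.00 years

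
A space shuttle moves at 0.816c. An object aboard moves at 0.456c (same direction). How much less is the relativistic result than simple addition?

Classical: u' + v = 0.456 + 0.816 = 1.272c
Relativistic: u = (0.456 + 0.816)/(1 + 0.372096) = 1.272/1.372096 = 0.9270c
Difference: 1.272 - 0.9270 = 0.3450c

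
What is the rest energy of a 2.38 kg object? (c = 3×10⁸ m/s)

c² = (3×10⁸)² = 9.000×10¹⁶ m²/s²
E₀ = mc² = 2.38 × 9.000×10¹⁶ = 2.142×10¹⁷ J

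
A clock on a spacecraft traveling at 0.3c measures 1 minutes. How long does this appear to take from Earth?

Proper time Δt₀ = 1 minutes
γ = 1/√(1 - 0.3²) = 1.048
Δt = γΔt₀ = 1.048 × 1 = 1.048 minutes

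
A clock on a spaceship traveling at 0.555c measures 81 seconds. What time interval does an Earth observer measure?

Proper time Δt₀ = 81 seconds
γ = 1/√(1 - 0.555²) = 1.2021
Δt = γΔt₀ = 1.2021 × 81 = 97.37 seconds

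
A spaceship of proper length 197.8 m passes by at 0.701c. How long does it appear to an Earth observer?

Proper length L₀ = 197.8 m
γ = 1/√(1 - 0.701²) = 1.402
L = L₀/γ = 197.8/1.402 = 141.1 m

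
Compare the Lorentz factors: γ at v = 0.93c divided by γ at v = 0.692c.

γ₁ = 1/√(1 - 0.93²) = 2.7206
γ₂ = 1/√(1 - 0.692²) = 1.3852
γ₁/γ₂ = 2.7206/1.3852 = 1.964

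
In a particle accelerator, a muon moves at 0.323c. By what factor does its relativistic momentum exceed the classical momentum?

p_rel = γmv, p_class = mv
Ratio = γ = 1/√(1 - 0.323²)
= 1/√(0.895671) = 1.057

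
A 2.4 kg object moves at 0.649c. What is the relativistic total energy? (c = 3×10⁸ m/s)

γ = 1/√(1 - 0.649²) = 1.3144
mc² = 2.4 × (3×10⁸)² = 2.160×10¹⁷ J
E = γmc² = 1.3144 × 2.160×10¹⁷ = 2.839×10¹⁷ J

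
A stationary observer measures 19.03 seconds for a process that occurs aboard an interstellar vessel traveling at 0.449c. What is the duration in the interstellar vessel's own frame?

Dilated time Δt = 19.03 seconds
γ = 1/√(1 - 0.449²) = 1.1192
Δt₀ = Δt/γ = 19.03/1.1192 = 17.00 seconds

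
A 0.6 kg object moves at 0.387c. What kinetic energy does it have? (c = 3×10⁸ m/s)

γ = 1/√(1 - 0.387²) = 1.0845
γ - 1 = 0.08450
KE = (γ-1)mc² = 0.08450 × 0.6 × (3×10⁸)² = 4.563×10¹⁵ J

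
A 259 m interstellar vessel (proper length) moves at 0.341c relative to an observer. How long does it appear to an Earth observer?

Proper length L₀ = 259 m
γ = 1/√(1 - 0.341²) = 1.0638
L = L₀/γ = 259/1.0638 = 243.5 m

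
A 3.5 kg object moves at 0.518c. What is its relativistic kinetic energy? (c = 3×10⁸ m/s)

γ = 1/√(1 - 0.518²) = 1.16907
γ - 1 = 0.16907
KE = (γ-1)mc² = 0.16907 × 3.5 × (3×10⁸)² = 5.326×10¹⁶ J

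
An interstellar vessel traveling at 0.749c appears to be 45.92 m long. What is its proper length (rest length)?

Contracted length L = 45.92 m
γ = 1/√(1 - 0.749²) = 1.5093
L₀ = γL = 1.5093 × 45.92 = 69.31 m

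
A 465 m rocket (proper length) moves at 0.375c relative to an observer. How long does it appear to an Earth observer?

Proper length L₀ = 465 m
γ = 1/√(1 - 0.375²) = 1.0787
L = L₀/γ = 465/1.0787 = 431.1 m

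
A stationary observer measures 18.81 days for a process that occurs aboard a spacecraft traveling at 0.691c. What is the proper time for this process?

Dilated time Δt = 18.81 days
γ = 1/√(1 - 0.691²) = 1.383
Δt₀ = Δt/γ = 18.81/1.383 = 13.60 days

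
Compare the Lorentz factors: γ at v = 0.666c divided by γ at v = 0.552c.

γ₁ = 1/√(1 - 0.666²) = 1.341
γ₂ = 1/√(1 - 0.552²) = 1.199
γ₁/γ₂ = 1.341/1.199 = 1.118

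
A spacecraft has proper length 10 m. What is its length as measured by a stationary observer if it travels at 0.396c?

Proper length L₀ = 10 m
γ = 1/√(1 - 0.396²) = 1.089
L = L₀/γ = 10/1.089 = 9.183 m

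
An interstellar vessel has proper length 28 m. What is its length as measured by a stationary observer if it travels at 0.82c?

Proper length L₀ = 28 m
γ = 1/√(1 - 0.82²) = 1.747
L = L₀/γ = 28/1.747 = 16.03 m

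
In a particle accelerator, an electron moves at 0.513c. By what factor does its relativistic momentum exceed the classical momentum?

p_rel = γmv, p_class = mv
Ratio = γ = 1/√(1 - 0.513²)
= 1/√(0.736831) = 1.165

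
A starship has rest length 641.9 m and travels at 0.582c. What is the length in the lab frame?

Proper length L₀ = 641.9 m
γ = 1/√(1 - 0.582²) = 1.2297
L = L₀/γ = 641.9/1.2297 = 522.0 m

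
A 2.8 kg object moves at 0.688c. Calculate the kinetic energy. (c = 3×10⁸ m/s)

γ = 1/√(1 - 0.688²) = 1.37796
γ - 1 = 0.37796
KE = (γ-1)mc² = 0.37796 × 2.8 × (3×10⁸)² = 9.525×10¹⁶ J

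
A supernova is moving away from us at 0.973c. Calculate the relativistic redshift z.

β = 0.973
(1+β)/(1-β) = 1.973/0.027 = 73.07
√(73.07) = 8.548
z = 8.548 - 1 = 7.548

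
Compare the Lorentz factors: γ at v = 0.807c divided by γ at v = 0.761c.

γ₁ = 1/√(1 - 0.807²) = 1.693
γ₂ = 1/√(1 - 0.761²) = 1.541
γ₁/γ₂ = 1.693/1.541 = 1.099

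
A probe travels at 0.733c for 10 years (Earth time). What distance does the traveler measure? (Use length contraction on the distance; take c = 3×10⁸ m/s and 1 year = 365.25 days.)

Earth distance: d = v × t = 0.733c × 10 yr = 6.9395×10¹⁶ m
γ = 1.4701
d' = d/γ = 6.9395×10¹⁶/1.4701 = 4.720×10¹⁶ m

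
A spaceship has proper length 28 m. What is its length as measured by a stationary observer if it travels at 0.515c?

Proper length L₀ = 28 m
γ = 1/√(1 - 0.515²) = 1.1666
L = L₀/γ = 28/1.1666 = 24.00 m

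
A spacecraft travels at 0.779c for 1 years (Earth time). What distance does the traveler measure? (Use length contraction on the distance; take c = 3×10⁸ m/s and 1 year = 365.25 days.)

Earth distance: d = v × t = 0.779c × 1 yr = 7.375×10¹⁵ m
γ = 1.595
d' = d/γ = 7.375×10¹⁵/1.595 = 4.624×10¹⁵ m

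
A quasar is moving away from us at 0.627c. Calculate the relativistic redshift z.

β = 0.627
(1+β)/(1-β) = 1.627/0.373 = 4.362
√(4.362) = 2.089
z = 2.089 - 1 = 1.089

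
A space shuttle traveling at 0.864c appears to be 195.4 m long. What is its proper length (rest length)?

Contracted length L = 195.4 m
γ = 1/√(1 - 0.864²) = 1.986
L₀ = γL = 1.986 × 195.4 = 388.1 m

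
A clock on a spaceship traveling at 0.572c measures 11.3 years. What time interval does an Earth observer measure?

Proper time Δt₀ = 11.3 years
γ = 1/√(1 - 0.572²) = 1.2191
Δt = γΔt₀ = 1.2191 × 11.3 = 13.78 years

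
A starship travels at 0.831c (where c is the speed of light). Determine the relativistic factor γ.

v/c = 0.831, so (v/c)² = 0.690561
1 - (v/c)² = 0.309439
γ = 1/√(0.309439) = 1.798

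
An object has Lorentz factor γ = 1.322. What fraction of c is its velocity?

From γ = 1/√(1 - v²/c²):
1/γ² = 1/1.322² = 0.5722
v²/c² = 1 - 0.5722 = 0.4278
v/c = √(0.4278) = 0.6541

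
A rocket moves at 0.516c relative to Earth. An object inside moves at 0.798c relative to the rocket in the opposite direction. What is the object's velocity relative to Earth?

Object's velocity in rocket frame is u' = -0.798c
u = (u' + v)/(1 + u'v/c²) = (v - 0.798)/(1 - 0.798·v/c²)
Numerator: 0.516 - 0.798 = -0.282
Denominator: 1 - 0.411768 = 0.588232
u = -0.282/0.588232 = -0.4794c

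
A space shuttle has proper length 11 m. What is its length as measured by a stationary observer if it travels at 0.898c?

Proper length L₀ = 11 m
γ = 1/√(1 - 0.898²) = 2.2728
L = L₀/γ = 11/2.2728 = 4.840 m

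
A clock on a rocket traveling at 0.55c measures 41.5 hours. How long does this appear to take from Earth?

Proper time Δt₀ = 41.5 hours
γ = 1/√(1 - 0.55²) = 1.1974
Δt = γΔt₀ = 1.1974 × 41.5 = 49.69 hours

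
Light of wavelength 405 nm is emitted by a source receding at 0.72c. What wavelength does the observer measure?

β = 0.72
Wavelength Doppler factor = √(1.72/0.28) = √(6.1429) = 2.478
λ_obs = 405 × 2.478 = 1004 nm (redshift)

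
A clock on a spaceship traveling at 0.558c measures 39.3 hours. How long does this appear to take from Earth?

Proper time Δt₀ = 39.3 hours
γ = 1/√(1 - 0.558²) = 1.205
Δt = γΔt₀ = 1.205 × 39.3 = 47.36 hours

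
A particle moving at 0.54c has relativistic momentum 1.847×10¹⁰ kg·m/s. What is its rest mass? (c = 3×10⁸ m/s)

γ = 1/√(1 - 0.54²) = 1.1881
v = 0.54 × 3×10⁸ = 1.620×10⁸ m/s
m = p/(γv) = 1.847×10¹⁰/(1.1881 × 1.620×10⁸) = 95.96 kg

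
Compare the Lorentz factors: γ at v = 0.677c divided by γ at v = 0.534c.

γ₁ = 1/√(1 - 0.677²) = 1.359
γ₂ = 1/√(1 - 0.534²) = 1.183
γ₁/γ₂ = 1.359/1.183 = 1.149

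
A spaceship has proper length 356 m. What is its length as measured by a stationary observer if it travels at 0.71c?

Proper length L₀ = 356 m
γ = 1/√(1 - 0.71²) = 1.420
L = L₀/γ = 356/1.420 = 250.7 m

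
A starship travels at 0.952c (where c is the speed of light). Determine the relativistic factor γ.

v/c = 0.952, so (v/c)² = 0.906304
1 - (v/c)² = 0.093696
γ = 1/√(0.093696) = 3.267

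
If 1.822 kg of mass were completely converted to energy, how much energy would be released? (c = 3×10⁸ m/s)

Using E = mc²:
c² = (3×10⁸)² = 9×10¹⁶ m²/s²
E = 1.822 × 9×10¹⁶ = 1.640×10¹⁷ J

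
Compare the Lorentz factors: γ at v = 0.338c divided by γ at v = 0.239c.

γ₁ = 1/√(1 - 0.338²) = 1.063
γ₂ = 1/√(1 - 0.239²) = 1.030
γ₁/γ₂ = 1.063/1.030 = 1.032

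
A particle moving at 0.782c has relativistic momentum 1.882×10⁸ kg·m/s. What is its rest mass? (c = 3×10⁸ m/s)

γ = 1/√(1 - 0.782²) = 1.6044
v = 0.782 × 3×10⁸ = 2.346×10⁸ m/s
m = p/(γv) = 1.882×10⁸/(1.6044 × 2.346×10⁸) = 0.5000 kg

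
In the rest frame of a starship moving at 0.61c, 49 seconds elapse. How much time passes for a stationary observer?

Proper time Δt₀ = 49 seconds
γ = 1/√(1 - 0.61²) = 1.262
Δt = γΔt₀ = 1.262 × 49 = 61.84 seconds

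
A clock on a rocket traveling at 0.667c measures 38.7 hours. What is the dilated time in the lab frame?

Proper time Δt₀ = 38.7 hours
γ = 1/√(1 - 0.667²) = 1.342
Δt = γΔt₀ = 1.342 × 38.7 = 51.94 hours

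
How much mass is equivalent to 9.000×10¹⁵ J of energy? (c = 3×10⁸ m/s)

From E = mc², we get m = E/c²
c² = (3×10⁸)² = 9×10¹⁶ m²/s²
m = 9.000×10¹⁵ / 9×10¹⁶ = 0.1000 kg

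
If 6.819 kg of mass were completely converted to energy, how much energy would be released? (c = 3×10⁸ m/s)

Using E = mc²:
c² = (3×10⁸)² = 9×10¹⁶ m²/s²
E = 6.819 × 9×10¹⁶ = 6.137×10¹⁷ J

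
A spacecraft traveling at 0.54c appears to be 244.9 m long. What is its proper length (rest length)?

Contracted length L = 244.9 m
γ = 1/√(1 - 0.54²) = 1.1881
L₀ = γL = 1.1881 × 244.9 = 291.0 m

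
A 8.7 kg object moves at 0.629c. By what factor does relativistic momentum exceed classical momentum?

p_rel = γmv, p_class = mv
Ratio = γ = 1/√(1 - 0.629²) = 1.286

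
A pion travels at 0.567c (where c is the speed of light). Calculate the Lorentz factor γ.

v/c = 0.567, so (v/c)² = 0.321489
1 - (v/c)² = 0.678511
γ = 1/√(0.678511) = 1.214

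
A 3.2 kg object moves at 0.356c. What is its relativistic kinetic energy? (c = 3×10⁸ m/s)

γ = 1/√(1 - 0.356²) = 1.07011
γ - 1 = 0.07011
KE = (γ-1)mc² = 0.07011 × 3.2 × (3×10⁸)² = 2.019×10¹⁶ J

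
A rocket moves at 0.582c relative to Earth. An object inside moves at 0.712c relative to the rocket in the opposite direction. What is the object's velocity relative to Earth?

Object's velocity in rocket frame is u' = -0.712c
u = (u' + v)/(1 + u'v/c²) = (v - 0.712)/(1 - 0.712·v/c²)
Numerator: 0.582 - 0.712 = -0.13
Denominator: 1 - 0.414384 = 0.585616
u = -0.13/0.585616 = -0.2220c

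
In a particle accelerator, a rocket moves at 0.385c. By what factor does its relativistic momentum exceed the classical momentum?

p_rel = γmv, p_class = mv
Ratio = γ = 1/√(1 - 0.385²)
= 1/√(0.851775) = 1.084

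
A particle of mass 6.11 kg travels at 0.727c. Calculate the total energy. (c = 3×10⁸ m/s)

γ = 1/√(1 - 0.727²) = 1.4564
mc² = 6.11 × (3×10⁸)² = 5.499×10¹⁷ J
E = γmc² = 1.4564 × 5.499×10¹⁷ = 8.009×10¹⁷ J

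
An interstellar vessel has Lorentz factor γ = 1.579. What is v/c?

From γ = 1/√(1 - v²/c²):
1/γ² = 1/1.579² = 0.4011
v²/c² = 1 - 0.4011 = 0.5989
v/c = √(0.5989) = 0.7739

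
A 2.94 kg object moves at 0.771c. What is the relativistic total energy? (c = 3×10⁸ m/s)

γ = 1/√(1 - 0.771²) = 1.5703
mc² = 2.94 × (3×10⁸)² = 2.646×10¹⁷ J
E = γmc² = 1.5703 × 2.646×10¹⁷ = 4.155×10¹⁷ J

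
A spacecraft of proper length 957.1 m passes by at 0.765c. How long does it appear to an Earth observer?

Proper length L₀ = 957.1 m
γ = 1/√(1 - 0.765²) = 1.5527
L = L₀/γ = 957.1/1.5527 = 616.4 m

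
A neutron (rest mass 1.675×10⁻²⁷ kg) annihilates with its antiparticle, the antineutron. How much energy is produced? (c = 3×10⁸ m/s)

Both particles have the same rest mass, so total mass = 2m
E = 2m·c² = 2 × 1.675×10⁻²⁷ × (3×10⁸)²
= 2 × 1.675×10⁻²⁷ × 9×10¹⁶
= 3.015×10⁻¹⁰ J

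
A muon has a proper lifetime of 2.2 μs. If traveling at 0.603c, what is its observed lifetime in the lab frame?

Proper lifetime τ₀ = 2.2 μs
γ = 1/√(1 - 0.603²) = 1.2535
τ = γτ₀ = 1.2535 × 2.2 μs = 2.758 μs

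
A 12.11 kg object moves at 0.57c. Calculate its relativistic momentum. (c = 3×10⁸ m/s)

γ = 1/√(1 - 0.57²) = 1.217
v = 0.57 × 3×10⁸ = 1.710×10⁸ m/s
p = γmv = 1.217 × 12.11 × 1.710×10⁸ = 2.520×10⁹ kg·m/s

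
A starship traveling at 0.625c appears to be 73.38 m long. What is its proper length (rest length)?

Contracted length L = 73.38 m
γ = 1/√(1 - 0.625²) = 1.281
L₀ = γL = 1.281 × 73.38 = 94.00 m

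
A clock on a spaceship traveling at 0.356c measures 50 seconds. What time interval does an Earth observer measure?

Proper time Δt₀ = 50 seconds
γ = 1/√(1 - 0.356²) = 1.0701
Δt = γΔt₀ = 1.0701 × 50 = 53.51 seconds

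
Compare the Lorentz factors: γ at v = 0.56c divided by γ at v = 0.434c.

γ₁ = 1/√(1 - 0.56²) = 1.207
γ₂ = 1/√(1 - 0.434²) = 1.110
γ₁/γ₂ = 1.207/1.110 = 1.087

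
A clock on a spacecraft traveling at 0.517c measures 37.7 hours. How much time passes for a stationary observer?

Proper time Δt₀ = 37.7 hours
γ = 1/√(1 - 0.517²) = 1.1682
Δt = γΔt₀ = 1.1682 × 37.7 = 44.04 hours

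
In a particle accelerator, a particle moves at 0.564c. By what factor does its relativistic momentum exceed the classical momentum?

p_rel = γmv, p_class = mv
Ratio = γ = 1/√(1 - 0.564²)
= 1/√(0.681904) = 1.211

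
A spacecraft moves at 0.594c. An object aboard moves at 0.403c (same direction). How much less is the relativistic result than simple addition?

Classical: u' + v = 0.403 + 0.594 = 0.997c
Relativistic: u = (0.403 + 0.594)/(1 + 0.239382) = 0.997/1.239382 = 0.8044c
Difference: 0.997 - 0.8044 = 0.1926c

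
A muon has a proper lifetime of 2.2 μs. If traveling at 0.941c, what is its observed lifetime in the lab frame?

Proper lifetime τ₀ = 2.2 μs
γ = 1/√(1 - 0.941²) = 2.955
τ = γτ₀ = 2.955 × 2.2 μs = 6.501 μs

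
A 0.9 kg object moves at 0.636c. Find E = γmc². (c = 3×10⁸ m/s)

γ = 1/√(1 - 0.636²) = 1.296
mc² = 0.9 × (3×10⁸)² = 8.100×10¹⁶ J
E = γmc² = 1.296 × 8.100×10¹⁶ = 1.050×10¹⁷ J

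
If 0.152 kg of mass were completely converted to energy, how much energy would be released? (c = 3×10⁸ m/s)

Using E = mc²:
c² = (3×10⁸)² = 9×10¹⁶ m²/s²
E = 0.152 × 9×10¹⁶ = 1.368×10¹⁶ J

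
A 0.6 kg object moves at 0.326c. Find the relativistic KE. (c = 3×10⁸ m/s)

γ = 1/√(1 - 0.326²) = 1.05779
γ - 1 = 0.05779
KE = (γ-1)mc² = 0.05779 × 0.6 × (3×10⁸)² = 3.121×10¹⁵ J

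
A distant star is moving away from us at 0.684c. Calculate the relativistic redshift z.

β = 0.684
(1+β)/(1-β) = 1.684/0.316 = 5.329
√(5.329) = 2.308
z = 2.308 - 1 = 1.308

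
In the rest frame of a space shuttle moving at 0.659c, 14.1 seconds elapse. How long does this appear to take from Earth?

Proper time Δt₀ = 14.1 seconds
γ = 1/√(1 - 0.659²) = 1.330
Δt = γΔt₀ = 1.330 × 14.1 = 18.75 seconds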